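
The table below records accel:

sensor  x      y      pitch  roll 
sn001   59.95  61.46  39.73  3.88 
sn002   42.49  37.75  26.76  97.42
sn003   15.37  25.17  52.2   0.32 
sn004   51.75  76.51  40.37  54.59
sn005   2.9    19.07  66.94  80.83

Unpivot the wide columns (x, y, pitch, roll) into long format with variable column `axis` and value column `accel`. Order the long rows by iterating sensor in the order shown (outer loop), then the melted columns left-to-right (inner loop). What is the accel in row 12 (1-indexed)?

20 rows total (5 × 4). Row 12: index ⌊(12-1)/4⌋ = 2 into sensor → sn003; (12-1) mod 4 = 3 into the melted columns → roll.
So row 12 is (sn003, roll, 0.32); accel = 0.32.

0.32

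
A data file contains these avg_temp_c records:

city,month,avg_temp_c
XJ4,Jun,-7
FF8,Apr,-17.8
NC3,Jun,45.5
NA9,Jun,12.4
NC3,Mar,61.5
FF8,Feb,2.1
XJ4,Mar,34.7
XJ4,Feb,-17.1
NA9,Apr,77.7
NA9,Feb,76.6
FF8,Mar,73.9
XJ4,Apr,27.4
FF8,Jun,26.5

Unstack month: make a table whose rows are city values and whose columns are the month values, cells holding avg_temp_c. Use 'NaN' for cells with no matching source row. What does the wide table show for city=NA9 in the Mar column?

No long-format row has city=NA9 and month=Mar, so the cell is NaN.

NaN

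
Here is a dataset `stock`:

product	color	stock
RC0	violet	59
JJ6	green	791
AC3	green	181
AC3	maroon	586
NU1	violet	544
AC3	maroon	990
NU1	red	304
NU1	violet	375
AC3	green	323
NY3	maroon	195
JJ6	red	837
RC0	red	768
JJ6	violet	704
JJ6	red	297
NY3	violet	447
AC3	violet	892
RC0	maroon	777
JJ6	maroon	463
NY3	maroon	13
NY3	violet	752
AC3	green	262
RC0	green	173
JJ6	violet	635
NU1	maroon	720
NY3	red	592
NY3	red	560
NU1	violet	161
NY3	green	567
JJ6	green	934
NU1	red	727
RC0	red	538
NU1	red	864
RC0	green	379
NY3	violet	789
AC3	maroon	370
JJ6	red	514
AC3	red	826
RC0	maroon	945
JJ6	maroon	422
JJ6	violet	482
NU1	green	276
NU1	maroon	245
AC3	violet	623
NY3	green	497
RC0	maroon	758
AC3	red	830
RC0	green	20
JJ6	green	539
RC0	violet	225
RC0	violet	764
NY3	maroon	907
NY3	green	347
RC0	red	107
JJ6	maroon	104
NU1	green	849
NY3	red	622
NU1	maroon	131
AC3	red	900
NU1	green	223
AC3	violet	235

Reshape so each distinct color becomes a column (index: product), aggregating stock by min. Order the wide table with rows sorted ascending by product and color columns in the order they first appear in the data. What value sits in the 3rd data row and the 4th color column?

With rows sorted ascending by product, row 3 is product=NU1. color columns in first-appearance order: violet, green, maroon, red; column 4 is red.
Long rows with product=NU1, color=red: min(304, 727, 864) = 304.

304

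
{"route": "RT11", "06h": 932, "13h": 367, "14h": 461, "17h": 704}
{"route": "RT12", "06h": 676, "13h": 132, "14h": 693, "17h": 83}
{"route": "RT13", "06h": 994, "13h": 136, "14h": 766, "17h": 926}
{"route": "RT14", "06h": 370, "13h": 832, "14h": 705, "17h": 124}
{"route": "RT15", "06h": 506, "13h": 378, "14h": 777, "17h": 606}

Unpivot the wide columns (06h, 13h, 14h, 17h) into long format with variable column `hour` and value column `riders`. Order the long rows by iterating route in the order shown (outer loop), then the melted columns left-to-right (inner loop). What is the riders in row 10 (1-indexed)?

20 rows total (5 × 4). Row 10: index ⌊(10-1)/4⌋ = 2 into route → RT13; (10-1) mod 4 = 1 into the melted columns → 13h.
So row 10 is (RT13, 13h, 136); riders = 136.

136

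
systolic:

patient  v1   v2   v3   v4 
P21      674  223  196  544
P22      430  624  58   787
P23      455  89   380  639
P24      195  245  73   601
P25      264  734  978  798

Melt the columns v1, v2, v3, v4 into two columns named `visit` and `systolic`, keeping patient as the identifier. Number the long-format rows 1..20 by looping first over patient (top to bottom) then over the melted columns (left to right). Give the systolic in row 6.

624

20 rows total (5 × 4). Row 6: index ⌊(6-1)/4⌋ = 1 into patient → P22; (6-1) mod 4 = 1 into the melted columns → v2.
So row 6 is (P22, v2, 624); systolic = 624.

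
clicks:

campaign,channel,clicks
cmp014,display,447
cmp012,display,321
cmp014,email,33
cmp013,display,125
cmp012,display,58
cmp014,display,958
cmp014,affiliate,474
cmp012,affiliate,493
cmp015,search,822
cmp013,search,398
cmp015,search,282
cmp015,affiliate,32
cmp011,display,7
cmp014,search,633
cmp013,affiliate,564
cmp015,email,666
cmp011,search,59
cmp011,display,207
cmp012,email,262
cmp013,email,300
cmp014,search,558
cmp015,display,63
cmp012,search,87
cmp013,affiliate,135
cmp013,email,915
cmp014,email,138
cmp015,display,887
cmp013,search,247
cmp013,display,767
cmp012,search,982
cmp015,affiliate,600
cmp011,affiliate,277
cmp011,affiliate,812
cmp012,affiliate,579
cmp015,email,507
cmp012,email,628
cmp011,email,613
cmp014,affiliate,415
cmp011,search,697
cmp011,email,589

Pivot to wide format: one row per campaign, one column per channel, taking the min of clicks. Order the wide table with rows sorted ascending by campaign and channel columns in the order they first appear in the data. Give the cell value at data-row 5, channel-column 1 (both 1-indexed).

With rows sorted ascending by campaign, row 5 is campaign=cmp015. channel columns in first-appearance order: display, email, affiliate, search; column 1 is display.
Long rows with campaign=cmp015, channel=display: min(63, 887) = 63.

63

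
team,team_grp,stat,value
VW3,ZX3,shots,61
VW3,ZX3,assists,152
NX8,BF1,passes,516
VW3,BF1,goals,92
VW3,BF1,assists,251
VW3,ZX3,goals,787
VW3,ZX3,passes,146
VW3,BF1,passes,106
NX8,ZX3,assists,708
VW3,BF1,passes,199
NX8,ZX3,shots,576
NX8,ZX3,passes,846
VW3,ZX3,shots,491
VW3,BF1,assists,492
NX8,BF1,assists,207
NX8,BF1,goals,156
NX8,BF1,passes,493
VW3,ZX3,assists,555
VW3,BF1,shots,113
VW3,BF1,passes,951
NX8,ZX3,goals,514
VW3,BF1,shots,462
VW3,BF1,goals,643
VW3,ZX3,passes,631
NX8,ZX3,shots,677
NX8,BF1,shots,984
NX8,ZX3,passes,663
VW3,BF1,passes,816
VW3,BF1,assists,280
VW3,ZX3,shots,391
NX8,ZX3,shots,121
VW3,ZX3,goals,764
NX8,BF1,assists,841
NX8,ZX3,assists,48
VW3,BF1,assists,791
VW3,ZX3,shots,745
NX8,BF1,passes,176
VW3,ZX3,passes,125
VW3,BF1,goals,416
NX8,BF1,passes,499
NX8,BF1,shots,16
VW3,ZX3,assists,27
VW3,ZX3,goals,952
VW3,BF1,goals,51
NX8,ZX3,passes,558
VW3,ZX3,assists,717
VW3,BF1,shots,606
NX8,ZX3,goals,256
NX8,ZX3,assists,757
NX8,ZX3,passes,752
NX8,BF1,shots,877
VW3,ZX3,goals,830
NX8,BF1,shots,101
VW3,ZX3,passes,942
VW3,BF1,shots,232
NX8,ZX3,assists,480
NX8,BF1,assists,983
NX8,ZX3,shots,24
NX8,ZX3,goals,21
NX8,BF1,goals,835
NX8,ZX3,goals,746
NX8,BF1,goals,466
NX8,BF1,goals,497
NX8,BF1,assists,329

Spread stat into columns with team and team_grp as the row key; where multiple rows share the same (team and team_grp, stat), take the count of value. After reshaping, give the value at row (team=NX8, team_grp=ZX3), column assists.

4

Rows with team=NX8, team_grp=ZX3 and stat=assists: value values are 708, 48, 757, 480.
4 rows match — count = 4.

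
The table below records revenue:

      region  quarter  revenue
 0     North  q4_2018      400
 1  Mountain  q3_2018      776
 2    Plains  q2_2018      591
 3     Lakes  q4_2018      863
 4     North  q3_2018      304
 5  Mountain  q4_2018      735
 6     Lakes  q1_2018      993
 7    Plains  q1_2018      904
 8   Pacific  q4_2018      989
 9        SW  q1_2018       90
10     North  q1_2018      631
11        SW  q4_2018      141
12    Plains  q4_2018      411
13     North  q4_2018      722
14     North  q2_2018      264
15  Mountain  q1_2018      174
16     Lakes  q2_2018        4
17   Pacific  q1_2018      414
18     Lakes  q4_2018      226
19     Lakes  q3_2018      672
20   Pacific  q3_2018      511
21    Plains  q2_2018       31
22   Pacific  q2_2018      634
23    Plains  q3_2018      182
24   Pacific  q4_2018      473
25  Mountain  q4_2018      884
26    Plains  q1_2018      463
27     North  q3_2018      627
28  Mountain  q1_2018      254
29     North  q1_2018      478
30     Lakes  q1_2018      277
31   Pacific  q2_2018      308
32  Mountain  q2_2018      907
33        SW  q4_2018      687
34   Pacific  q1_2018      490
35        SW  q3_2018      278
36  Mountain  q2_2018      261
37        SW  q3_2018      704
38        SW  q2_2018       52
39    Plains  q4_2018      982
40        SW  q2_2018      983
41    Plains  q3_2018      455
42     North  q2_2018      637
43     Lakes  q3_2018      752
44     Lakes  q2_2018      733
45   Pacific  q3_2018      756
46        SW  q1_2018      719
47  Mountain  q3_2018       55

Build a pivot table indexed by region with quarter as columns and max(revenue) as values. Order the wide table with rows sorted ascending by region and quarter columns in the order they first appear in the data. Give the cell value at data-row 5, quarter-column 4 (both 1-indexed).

With rows sorted ascending by region, row 5 is region=Plains. quarter columns in first-appearance order: q4_2018, q3_2018, q2_2018, q1_2018; column 4 is q1_2018.
Long rows with region=Plains, quarter=q1_2018: max(904, 463) = 904.

904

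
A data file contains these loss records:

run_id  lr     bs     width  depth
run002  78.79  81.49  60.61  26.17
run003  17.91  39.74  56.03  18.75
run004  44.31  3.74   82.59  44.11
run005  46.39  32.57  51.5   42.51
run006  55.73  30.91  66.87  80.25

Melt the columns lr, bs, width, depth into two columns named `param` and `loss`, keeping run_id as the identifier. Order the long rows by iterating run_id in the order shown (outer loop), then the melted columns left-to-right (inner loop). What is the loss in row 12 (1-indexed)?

20 rows total (5 × 4). Row 12: index ⌊(12-1)/4⌋ = 2 into run_id → run004; (12-1) mod 4 = 3 into the melted columns → depth.
So row 12 is (run004, depth, 44.11); loss = 44.11.

44.11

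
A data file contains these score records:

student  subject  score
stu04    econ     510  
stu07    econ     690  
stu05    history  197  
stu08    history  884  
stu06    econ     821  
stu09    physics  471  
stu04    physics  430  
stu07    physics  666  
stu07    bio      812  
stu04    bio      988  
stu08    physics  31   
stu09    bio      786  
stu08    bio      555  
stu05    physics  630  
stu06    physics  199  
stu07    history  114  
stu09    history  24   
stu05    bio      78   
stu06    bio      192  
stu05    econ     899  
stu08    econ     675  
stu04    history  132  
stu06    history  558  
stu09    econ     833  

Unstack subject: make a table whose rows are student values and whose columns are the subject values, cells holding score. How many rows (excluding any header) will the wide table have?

6

6 distinct student values → 6 rows.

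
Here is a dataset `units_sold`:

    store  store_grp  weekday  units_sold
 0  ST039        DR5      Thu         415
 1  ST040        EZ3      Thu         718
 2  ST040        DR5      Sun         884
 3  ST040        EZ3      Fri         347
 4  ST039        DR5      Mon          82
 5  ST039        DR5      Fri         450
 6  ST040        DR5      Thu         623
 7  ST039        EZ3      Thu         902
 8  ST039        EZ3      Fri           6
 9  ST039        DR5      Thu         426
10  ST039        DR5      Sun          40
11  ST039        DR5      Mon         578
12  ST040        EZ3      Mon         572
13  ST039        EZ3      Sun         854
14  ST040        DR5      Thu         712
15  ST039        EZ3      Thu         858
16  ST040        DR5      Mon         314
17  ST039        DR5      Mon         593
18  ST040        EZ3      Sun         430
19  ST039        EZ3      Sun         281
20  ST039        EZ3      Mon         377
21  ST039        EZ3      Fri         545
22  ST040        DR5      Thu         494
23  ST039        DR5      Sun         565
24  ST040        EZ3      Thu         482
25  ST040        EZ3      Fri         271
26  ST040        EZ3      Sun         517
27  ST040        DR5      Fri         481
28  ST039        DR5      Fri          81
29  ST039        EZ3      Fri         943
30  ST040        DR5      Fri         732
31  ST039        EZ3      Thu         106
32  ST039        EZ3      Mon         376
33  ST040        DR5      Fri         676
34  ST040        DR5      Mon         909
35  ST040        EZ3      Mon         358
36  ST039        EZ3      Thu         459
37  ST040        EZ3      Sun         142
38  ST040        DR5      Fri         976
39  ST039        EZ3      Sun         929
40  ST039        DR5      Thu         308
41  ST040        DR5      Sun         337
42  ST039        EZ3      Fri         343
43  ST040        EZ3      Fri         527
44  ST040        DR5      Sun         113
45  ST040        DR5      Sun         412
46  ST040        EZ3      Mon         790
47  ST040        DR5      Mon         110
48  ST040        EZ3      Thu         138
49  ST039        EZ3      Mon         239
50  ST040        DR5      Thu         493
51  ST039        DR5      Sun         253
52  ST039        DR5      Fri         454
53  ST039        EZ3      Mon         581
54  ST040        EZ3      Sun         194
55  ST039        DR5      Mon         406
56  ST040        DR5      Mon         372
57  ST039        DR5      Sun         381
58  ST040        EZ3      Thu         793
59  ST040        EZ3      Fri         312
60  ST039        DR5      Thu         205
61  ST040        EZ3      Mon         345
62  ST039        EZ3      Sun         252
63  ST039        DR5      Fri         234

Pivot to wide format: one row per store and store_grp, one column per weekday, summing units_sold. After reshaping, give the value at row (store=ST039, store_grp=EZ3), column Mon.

1573

Rows with store=ST039, store_grp=EZ3 and weekday=Mon: units_sold values are 377, 376, 239, 581.
377 + 376 + 239 + 581 = 1573.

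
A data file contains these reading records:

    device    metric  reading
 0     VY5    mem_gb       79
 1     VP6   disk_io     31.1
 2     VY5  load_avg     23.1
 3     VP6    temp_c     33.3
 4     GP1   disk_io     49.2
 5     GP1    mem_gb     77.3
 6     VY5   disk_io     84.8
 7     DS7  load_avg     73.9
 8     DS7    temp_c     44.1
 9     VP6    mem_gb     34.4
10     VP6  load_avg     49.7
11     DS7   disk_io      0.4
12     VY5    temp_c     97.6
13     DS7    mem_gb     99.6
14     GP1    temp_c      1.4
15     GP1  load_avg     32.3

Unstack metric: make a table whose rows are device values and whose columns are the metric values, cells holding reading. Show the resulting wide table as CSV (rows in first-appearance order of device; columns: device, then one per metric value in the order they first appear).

device,mem_gb,disk_io,load_avg,temp_c
VY5,79,84.8,23.1,97.6
VP6,34.4,31.1,49.7,33.3
GP1,77.3,49.2,32.3,1.4
DS7,99.6,0.4,73.9,44.1

Columns: device plus the 4 distinct metric values (mem_gb, disk_io, load_avg, temp_c).
For example, row VY5 column mem_gb takes reading=79 from the long row (VY5, mem_gb).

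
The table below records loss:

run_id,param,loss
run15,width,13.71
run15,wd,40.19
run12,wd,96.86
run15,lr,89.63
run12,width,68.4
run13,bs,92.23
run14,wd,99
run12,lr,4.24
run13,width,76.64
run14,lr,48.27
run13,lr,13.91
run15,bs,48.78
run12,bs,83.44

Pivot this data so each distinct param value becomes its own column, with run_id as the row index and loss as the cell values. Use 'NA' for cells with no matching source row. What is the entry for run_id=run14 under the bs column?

No long-format row has run_id=run14 and param=bs, so the cell is NA.

NA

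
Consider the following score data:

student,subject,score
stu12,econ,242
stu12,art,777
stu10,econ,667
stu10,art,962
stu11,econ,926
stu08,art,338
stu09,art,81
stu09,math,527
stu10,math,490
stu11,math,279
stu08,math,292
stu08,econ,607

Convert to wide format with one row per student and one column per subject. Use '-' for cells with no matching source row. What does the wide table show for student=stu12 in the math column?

No long-format row has student=stu12 and subject=math, so the cell is -.

-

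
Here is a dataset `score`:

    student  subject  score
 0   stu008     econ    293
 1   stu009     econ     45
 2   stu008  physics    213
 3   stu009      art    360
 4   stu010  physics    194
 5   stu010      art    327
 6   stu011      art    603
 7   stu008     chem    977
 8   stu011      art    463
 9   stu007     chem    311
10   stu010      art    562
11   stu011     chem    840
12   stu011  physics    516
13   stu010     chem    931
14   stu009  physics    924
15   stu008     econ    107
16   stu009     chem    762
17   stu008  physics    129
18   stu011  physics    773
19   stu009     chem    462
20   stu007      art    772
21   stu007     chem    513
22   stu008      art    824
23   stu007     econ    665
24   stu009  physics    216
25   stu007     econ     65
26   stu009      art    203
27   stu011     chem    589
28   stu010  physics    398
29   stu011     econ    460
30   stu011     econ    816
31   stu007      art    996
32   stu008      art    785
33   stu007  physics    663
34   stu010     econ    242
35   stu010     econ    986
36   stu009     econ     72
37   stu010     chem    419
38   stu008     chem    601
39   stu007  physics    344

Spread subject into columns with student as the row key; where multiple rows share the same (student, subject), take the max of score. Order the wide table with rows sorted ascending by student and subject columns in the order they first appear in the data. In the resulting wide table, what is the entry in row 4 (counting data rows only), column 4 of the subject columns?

931

With rows sorted ascending by student, row 4 is student=stu010. subject columns in first-appearance order: econ, physics, art, chem; column 4 is chem.
Long rows with student=stu010, subject=chem: max(931, 419) = 931.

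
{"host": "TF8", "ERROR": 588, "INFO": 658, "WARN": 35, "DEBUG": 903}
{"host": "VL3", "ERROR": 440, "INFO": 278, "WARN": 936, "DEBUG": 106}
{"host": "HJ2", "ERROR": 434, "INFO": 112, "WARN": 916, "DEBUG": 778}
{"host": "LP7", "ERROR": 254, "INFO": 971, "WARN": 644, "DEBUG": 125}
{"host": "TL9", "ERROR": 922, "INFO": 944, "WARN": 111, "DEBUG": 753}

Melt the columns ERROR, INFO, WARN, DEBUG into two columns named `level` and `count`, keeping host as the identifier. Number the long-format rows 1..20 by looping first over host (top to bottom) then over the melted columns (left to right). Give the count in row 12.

20 rows total (5 × 4). Row 12: index ⌊(12-1)/4⌋ = 2 into host → HJ2; (12-1) mod 4 = 3 into the melted columns → DEBUG.
So row 12 is (HJ2, DEBUG, 778); count = 778.

778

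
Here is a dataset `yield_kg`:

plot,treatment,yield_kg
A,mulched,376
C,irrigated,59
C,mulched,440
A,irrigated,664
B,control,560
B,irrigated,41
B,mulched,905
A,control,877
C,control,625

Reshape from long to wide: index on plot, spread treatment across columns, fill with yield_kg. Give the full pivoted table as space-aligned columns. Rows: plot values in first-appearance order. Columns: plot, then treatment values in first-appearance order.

plot  mulched  irrigated  control
A     376      664        877    
C     440      59         625    
B     905      41         560    

Columns: plot plus the 3 distinct treatment values (mulched, irrigated, control).
For example, row A column mulched takes yield_kg=376 from the long row (A, mulched).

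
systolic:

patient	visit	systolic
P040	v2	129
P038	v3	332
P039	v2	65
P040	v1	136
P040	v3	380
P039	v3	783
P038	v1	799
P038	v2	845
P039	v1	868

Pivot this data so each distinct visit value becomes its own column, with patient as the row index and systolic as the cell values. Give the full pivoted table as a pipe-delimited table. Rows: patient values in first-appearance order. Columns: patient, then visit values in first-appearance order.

| patient | v2 | v3 | v1 |
| P040 | 129 | 380 | 136 |
| P038 | 845 | 332 | 799 |
| P039 | 65 | 783 | 868 |

Columns: patient plus the 3 distinct visit values (v2, v3, v1).
For example, row P040 column v2 takes systolic=129 from the long row (P040, v2).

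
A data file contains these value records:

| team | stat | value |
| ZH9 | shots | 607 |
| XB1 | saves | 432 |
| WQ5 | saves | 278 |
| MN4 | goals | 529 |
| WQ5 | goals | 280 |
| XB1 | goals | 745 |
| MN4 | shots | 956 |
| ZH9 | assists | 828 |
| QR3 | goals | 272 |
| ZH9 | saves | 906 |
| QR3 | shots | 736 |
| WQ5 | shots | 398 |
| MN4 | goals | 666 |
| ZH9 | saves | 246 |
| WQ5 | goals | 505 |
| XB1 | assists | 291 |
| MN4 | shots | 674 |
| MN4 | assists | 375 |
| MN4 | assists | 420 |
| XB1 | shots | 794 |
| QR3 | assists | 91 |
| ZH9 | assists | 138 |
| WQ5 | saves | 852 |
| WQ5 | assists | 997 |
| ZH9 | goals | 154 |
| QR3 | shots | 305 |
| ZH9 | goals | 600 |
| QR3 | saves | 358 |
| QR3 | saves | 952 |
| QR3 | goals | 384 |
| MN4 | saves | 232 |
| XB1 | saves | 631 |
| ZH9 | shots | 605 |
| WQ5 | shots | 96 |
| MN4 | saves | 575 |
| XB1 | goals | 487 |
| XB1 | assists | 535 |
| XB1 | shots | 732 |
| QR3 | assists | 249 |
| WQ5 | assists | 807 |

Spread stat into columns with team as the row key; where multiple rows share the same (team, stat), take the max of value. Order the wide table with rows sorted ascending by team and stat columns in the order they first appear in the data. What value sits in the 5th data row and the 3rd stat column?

With rows sorted ascending by team, row 5 is team=ZH9. stat columns in first-appearance order: shots, saves, goals, assists; column 3 is goals.
Long rows with team=ZH9, stat=goals: max(154, 600) = 600.

600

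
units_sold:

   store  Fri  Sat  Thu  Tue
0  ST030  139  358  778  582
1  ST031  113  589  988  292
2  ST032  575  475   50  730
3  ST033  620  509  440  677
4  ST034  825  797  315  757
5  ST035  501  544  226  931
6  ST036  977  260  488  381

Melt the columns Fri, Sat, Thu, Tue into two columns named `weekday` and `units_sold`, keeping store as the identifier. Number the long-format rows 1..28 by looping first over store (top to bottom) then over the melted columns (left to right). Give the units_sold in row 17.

825

28 rows total (7 × 4). Row 17: index ⌊(17-1)/4⌋ = 4 into store → ST034; (17-1) mod 4 = 0 into the melted columns → Fri.
So row 17 is (ST034, Fri, 825); units_sold = 825.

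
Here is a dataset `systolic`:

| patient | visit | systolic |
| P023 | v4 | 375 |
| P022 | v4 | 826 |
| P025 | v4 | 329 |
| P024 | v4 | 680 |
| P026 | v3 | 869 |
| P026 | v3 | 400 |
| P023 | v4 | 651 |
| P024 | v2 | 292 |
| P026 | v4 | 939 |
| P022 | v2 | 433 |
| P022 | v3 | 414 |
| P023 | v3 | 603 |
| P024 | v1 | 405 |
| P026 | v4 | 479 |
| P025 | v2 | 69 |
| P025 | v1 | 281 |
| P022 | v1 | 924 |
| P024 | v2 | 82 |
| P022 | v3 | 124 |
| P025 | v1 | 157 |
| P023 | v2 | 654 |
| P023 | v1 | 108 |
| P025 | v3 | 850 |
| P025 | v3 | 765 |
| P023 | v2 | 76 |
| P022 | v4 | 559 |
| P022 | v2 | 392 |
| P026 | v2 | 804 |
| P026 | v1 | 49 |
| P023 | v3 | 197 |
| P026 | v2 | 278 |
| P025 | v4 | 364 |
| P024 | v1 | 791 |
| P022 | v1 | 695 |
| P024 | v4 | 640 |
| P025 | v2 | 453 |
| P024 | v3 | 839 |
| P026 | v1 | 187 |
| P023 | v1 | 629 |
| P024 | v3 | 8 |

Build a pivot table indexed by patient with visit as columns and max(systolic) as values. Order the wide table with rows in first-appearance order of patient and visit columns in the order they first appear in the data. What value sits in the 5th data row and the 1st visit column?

939

With rows in first-appearance order of patient, row 5 is patient=P026. visit columns in first-appearance order: v4, v3, v2, v1; column 1 is v4.
Long rows with patient=P026, visit=v4: max(939, 479) = 939.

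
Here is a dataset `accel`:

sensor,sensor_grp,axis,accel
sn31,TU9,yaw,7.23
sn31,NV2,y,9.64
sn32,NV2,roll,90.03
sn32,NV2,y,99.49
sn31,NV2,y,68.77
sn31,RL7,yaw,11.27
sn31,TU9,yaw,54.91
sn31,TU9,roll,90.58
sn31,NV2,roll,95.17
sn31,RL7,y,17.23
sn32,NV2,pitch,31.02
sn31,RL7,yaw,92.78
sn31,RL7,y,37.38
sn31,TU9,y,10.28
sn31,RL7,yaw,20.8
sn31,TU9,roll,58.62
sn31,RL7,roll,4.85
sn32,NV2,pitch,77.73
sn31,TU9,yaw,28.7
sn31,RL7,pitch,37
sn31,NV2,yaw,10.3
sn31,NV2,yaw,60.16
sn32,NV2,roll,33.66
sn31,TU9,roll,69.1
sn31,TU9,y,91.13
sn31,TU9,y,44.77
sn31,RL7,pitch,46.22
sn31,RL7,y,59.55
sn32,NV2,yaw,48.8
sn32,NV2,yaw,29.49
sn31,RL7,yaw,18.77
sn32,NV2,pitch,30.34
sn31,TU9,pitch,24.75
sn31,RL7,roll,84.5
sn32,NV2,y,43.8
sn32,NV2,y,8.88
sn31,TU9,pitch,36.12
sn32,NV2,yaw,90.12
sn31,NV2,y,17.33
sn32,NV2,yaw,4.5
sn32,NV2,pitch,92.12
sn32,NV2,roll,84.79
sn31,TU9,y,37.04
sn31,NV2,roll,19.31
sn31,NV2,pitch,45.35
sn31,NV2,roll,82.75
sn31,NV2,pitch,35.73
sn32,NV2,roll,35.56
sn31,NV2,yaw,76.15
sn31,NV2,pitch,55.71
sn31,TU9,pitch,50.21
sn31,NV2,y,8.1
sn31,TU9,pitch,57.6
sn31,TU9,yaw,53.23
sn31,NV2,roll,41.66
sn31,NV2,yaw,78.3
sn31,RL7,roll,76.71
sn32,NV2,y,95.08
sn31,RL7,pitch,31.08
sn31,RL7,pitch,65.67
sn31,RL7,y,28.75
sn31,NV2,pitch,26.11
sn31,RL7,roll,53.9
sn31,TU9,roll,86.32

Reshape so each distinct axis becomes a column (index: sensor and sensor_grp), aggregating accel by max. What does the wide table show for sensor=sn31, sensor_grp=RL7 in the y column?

59.55

Rows with sensor=sn31, sensor_grp=RL7 and axis=y: accel values are 17.23, 37.38, 59.55, 28.75.
max(17.23, 37.38, 59.55, 28.75) = 59.55.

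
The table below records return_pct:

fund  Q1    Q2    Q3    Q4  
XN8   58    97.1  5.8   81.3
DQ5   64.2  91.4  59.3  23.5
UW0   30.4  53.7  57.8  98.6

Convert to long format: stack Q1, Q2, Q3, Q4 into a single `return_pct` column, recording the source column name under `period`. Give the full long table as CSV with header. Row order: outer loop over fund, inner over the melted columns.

Each (fund, column) pair becomes one row: 3 × 4 = 12 rows.
For example, (XN8, Q1) → return_pct=58.

fund,period,return_pct
XN8,Q1,58
XN8,Q2,97.1
XN8,Q3,5.8
XN8,Q4,81.3
DQ5,Q1,64.2
DQ5,Q2,91.4
DQ5,Q3,59.3
DQ5,Q4,23.5
UW0,Q1,30.4
UW0,Q2,53.7
UW0,Q3,57.8
UW0,Q4,98.6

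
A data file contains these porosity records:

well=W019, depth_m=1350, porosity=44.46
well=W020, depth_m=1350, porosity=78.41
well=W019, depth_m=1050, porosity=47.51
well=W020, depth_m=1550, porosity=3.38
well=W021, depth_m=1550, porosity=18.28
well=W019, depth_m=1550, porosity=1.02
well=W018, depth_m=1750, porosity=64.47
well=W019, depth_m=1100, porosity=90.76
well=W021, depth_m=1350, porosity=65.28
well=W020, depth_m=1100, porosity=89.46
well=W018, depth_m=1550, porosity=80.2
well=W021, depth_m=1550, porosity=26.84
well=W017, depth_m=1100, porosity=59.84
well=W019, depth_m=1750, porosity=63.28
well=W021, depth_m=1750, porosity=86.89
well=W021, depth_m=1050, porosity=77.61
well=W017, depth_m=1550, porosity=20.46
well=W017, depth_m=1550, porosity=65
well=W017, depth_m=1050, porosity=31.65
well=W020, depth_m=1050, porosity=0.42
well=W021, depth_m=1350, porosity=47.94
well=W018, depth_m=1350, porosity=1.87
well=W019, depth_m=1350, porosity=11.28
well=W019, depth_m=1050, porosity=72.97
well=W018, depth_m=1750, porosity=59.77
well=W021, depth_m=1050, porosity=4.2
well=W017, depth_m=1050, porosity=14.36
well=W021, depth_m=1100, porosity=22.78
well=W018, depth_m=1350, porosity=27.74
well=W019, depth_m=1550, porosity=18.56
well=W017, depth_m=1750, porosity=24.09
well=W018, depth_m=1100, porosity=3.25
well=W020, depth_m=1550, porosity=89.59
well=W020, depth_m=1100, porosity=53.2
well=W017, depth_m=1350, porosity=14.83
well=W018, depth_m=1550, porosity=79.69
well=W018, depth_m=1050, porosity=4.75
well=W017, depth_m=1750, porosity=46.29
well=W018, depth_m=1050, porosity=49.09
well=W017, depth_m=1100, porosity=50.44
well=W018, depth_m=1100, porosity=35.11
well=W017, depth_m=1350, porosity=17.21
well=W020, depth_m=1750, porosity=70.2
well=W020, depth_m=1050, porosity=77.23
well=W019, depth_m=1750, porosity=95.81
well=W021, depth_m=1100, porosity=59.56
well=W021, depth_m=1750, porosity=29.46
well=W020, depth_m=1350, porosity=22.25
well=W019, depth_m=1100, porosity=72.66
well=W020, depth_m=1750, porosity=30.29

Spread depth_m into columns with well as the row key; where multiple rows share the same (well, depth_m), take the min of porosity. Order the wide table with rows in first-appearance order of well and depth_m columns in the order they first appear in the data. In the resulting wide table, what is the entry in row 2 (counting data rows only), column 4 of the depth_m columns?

30.29

With rows in first-appearance order of well, row 2 is well=W020. depth_m columns in first-appearance order: 1350, 1050, 1550, 1750, 1100; column 4 is 1750.
Long rows with well=W020, depth_m=1750: min(70.2, 30.29) = 30.29.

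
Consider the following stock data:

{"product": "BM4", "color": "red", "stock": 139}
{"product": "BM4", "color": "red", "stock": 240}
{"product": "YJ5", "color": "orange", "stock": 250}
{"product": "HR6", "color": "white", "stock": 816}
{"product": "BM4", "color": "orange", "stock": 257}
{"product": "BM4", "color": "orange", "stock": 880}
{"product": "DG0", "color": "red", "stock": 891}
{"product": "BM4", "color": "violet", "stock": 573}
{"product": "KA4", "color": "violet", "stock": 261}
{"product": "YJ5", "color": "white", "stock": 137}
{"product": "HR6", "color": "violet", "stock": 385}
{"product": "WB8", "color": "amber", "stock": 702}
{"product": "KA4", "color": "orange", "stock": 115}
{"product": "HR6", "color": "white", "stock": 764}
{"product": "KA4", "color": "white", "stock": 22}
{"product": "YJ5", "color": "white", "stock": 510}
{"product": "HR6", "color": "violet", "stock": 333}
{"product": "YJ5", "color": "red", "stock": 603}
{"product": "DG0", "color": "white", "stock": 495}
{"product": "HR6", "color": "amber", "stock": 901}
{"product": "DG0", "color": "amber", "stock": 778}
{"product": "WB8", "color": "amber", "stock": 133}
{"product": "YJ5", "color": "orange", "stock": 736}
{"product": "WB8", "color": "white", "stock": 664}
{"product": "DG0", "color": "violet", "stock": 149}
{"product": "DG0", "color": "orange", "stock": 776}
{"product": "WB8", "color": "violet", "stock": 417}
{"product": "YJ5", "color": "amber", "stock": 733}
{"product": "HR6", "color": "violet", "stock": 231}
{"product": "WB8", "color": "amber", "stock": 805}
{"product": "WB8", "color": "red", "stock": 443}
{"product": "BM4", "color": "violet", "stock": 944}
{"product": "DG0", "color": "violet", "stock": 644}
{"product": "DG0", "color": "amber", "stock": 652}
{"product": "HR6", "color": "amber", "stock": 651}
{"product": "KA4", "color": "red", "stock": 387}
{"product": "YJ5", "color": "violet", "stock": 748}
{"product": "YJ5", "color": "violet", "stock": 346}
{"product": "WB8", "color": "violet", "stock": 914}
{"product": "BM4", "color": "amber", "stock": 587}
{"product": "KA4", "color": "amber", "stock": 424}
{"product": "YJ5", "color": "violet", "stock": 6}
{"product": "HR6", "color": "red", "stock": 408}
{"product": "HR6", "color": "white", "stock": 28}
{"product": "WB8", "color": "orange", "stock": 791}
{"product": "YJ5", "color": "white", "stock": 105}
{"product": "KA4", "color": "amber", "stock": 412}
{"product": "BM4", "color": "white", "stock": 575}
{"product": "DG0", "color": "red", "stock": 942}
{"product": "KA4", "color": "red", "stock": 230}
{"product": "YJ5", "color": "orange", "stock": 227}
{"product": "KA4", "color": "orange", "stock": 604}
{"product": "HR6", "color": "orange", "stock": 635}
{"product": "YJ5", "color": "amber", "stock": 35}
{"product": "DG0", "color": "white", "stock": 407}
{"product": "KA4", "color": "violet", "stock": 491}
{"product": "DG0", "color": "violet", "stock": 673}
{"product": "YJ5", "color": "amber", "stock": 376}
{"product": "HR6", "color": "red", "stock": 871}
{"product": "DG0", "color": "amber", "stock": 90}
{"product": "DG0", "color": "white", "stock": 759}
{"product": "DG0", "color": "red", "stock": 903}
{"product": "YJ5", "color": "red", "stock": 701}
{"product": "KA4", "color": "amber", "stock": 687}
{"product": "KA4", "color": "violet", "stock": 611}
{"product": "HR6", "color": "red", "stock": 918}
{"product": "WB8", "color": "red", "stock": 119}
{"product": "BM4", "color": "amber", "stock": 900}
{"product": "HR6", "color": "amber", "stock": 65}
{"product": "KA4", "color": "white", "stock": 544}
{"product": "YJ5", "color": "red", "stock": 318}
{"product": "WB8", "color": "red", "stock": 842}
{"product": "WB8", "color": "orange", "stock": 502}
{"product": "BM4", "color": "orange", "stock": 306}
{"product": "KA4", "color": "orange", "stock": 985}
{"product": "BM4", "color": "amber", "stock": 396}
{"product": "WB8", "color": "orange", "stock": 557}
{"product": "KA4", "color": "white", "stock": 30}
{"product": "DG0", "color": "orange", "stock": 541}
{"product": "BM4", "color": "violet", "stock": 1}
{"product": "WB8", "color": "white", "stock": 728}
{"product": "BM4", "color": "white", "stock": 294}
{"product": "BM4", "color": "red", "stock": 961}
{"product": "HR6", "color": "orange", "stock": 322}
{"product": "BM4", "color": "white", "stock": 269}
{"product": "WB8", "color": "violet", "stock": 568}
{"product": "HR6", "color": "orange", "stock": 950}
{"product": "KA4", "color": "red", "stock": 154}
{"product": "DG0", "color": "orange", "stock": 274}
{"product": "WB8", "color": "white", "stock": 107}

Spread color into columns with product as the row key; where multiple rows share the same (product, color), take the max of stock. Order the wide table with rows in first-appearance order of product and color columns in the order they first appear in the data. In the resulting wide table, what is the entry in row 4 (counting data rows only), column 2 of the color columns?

With rows in first-appearance order of product, row 4 is product=DG0. color columns in first-appearance order: red, orange, white, violet, amber; column 2 is orange.
Long rows with product=DG0, color=orange: max(776, 541, 274) = 776.

776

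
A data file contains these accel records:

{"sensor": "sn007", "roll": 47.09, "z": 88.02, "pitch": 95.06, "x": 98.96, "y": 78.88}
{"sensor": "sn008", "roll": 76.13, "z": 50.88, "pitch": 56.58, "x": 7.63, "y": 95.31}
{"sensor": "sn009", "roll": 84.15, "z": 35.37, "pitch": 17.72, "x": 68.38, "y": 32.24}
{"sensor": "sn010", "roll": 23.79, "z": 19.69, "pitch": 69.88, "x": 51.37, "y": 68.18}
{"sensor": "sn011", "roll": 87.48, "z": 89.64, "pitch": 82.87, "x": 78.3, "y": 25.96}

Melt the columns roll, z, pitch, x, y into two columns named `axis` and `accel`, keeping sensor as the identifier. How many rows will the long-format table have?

25

5 sensor values × 5 melted columns = 25 rows.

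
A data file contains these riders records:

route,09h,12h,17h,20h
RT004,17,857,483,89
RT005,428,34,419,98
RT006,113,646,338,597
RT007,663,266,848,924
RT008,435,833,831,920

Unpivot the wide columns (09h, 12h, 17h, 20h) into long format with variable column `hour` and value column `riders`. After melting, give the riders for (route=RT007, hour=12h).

266

Unpivoting turns each (route, wide-column) pair into one long row.
The wide cell at row RT007, column 12h holds 266, so the long row (RT007, 12h) has riders=266.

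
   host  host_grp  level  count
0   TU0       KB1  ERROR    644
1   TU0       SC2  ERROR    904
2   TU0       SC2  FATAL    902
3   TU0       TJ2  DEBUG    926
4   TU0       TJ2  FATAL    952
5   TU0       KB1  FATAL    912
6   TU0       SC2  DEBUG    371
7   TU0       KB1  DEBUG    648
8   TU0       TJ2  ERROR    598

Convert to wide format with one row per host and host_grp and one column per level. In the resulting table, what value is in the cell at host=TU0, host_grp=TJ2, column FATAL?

952

Wide layout: rows indexed by host and host_grp, columns are the 3 distinct level values (ERROR, FATAL, DEBUG).
Cell (host=TU0, host_grp=TJ2, level=FATAL) draws from the long row where host=TU0, host_grp=TJ2 and level=FATAL, which has count=952.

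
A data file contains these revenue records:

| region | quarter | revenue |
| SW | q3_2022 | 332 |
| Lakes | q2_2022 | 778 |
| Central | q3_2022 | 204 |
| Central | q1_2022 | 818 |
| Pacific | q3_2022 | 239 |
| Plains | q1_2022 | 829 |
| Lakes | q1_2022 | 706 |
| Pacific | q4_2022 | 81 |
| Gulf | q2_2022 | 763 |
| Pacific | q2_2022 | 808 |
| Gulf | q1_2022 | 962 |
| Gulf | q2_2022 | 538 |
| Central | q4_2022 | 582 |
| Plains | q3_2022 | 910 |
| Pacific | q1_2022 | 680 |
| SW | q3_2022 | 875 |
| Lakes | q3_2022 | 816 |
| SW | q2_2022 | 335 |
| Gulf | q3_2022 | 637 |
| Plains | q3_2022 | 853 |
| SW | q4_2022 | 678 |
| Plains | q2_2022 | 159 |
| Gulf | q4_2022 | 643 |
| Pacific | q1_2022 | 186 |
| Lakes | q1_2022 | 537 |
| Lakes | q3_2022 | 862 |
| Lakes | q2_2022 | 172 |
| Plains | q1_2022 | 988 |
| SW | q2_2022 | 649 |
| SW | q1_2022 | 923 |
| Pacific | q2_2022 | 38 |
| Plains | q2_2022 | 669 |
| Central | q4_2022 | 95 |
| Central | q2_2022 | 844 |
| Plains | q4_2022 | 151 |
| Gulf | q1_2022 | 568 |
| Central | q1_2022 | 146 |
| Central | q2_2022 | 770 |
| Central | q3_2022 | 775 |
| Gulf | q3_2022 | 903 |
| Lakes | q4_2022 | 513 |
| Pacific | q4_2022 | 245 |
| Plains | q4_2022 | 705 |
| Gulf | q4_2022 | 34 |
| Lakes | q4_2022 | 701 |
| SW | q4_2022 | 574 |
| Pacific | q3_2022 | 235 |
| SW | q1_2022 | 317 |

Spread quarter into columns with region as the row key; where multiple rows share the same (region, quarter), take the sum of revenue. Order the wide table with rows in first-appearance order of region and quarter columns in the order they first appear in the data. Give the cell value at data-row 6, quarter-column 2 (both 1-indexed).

With rows in first-appearance order of region, row 6 is region=Gulf. quarter columns in first-appearance order: q3_2022, q2_2022, q1_2022, q4_2022; column 2 is q2_2022.
Long rows with region=Gulf, quarter=q2_2022: 763 + 538 = 1301.

1301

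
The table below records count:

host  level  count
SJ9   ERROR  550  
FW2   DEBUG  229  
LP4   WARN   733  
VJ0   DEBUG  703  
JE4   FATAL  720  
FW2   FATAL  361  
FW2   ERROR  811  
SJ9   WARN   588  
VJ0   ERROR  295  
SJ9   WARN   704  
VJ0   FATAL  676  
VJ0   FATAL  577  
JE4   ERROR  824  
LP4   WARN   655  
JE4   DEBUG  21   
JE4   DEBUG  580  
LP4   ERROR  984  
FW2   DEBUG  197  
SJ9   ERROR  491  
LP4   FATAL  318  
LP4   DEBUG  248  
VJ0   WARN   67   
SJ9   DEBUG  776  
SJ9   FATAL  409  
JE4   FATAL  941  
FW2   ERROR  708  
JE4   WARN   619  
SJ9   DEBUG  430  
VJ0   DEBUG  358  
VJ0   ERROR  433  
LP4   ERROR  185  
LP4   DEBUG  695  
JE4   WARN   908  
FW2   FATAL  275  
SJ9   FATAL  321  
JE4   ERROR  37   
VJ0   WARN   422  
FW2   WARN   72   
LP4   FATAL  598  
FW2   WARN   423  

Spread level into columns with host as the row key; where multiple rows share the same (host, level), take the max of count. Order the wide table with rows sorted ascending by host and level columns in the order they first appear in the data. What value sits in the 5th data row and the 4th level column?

676

With rows sorted ascending by host, row 5 is host=VJ0. level columns in first-appearance order: ERROR, DEBUG, WARN, FATAL; column 4 is FATAL.
Long rows with host=VJ0, level=FATAL: max(676, 577) = 676.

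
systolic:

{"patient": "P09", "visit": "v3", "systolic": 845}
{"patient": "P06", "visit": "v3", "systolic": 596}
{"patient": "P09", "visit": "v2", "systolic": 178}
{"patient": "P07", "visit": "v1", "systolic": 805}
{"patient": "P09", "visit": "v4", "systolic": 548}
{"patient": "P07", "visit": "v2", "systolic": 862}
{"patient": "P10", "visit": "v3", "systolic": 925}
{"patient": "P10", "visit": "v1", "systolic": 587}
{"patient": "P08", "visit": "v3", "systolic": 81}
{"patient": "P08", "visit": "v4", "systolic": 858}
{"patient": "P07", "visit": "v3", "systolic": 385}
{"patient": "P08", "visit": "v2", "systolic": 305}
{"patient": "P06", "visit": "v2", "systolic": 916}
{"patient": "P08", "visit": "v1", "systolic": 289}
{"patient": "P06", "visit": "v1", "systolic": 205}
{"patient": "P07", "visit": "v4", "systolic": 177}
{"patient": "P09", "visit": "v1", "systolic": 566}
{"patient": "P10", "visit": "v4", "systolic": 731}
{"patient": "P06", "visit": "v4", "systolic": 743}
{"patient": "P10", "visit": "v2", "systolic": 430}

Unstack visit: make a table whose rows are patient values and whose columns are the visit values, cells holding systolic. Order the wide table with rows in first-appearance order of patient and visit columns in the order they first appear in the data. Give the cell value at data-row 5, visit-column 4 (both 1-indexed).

With rows in first-appearance order of patient, row 5 is patient=P08. visit columns in first-appearance order: v3, v2, v1, v4; column 4 is v4.
Long rows with patient=P08, visit=v4: systolic = 858.

858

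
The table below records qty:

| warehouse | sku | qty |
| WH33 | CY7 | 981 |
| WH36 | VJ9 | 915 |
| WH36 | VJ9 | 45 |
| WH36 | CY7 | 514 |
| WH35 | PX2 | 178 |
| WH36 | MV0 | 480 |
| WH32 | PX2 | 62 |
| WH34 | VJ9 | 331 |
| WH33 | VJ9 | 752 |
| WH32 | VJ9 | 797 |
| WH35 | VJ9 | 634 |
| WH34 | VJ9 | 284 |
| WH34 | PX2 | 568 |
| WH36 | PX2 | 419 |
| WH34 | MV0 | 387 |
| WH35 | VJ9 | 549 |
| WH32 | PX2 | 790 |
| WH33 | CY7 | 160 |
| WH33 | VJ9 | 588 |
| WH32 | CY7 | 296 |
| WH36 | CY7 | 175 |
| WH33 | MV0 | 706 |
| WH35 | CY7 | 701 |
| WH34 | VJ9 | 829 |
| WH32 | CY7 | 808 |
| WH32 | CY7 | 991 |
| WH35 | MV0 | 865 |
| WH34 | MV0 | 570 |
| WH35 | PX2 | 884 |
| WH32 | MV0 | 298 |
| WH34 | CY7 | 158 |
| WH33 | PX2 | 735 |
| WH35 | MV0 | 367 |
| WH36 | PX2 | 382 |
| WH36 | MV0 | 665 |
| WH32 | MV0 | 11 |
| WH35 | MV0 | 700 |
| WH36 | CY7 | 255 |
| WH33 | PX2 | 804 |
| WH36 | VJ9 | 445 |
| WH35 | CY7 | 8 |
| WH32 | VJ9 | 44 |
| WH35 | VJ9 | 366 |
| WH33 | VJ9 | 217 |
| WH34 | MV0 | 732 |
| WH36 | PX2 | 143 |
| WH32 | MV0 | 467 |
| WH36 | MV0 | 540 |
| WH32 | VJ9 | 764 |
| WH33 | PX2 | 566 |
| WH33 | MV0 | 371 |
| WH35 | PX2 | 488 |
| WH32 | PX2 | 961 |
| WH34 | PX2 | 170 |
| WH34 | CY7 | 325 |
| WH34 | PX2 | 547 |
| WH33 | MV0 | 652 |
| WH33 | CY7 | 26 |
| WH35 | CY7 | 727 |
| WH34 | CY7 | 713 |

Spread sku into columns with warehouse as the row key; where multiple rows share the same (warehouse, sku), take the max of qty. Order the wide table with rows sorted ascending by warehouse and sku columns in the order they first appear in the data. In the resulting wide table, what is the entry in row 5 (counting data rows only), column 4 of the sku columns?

665

With rows sorted ascending by warehouse, row 5 is warehouse=WH36. sku columns in first-appearance order: CY7, VJ9, PX2, MV0; column 4 is MV0.
Long rows with warehouse=WH36, sku=MV0: max(480, 665, 540) = 665.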